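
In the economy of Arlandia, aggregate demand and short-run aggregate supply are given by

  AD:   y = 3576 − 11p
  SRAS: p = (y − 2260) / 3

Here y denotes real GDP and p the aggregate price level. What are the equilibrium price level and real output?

p = 94, y = 2542

Rearrange SRAS to y = 2260 + 3p.
Set AD = SRAS: 3576 − 11p = 2260 + 3p, so 1316 = 14p and p = 94.
Then y = 3576 − 11·94 = 2542.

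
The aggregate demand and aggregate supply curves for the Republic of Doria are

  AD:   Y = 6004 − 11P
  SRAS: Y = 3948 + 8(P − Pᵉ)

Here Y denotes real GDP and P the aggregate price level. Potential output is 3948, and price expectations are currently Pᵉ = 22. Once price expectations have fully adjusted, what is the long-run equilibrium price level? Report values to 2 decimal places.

Short run: with Pᵉ = 22, SRAS is Y = 3772 + 8P. Setting AD = SRAS gives 2232 = 19P, so P = 117.47 and Y = 6004 − 11P = 4711.79.
Output 4711.79 is above potential 3948, so over time expected prices rise and SRAS shifts left until Y returns to 3948.
Long run: Y = 3948 on the AD curve gives 3948 = 6004 − 11P, so P = 186.91.

Long-run P = 186.91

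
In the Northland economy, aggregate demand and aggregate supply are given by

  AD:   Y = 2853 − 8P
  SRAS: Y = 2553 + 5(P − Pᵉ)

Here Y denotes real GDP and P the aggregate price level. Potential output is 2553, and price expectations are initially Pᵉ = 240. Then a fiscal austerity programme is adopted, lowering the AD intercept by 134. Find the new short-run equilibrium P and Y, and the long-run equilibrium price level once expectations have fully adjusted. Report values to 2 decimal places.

Short run: P = 105.08, Y = 1878.38. Long run: P = 20.75.

AD shifts left: new AD is Y = 2719 − 8P. With Pᵉ = 240, SRAS is Y = 1353 + 5P.
Short run: 2719 − 8P = 1353 + 5P gives 1366 = 13P, so P = 105.08 and Y = 2719 − 8P = 1878.38.
Y = 1878.38 is below potential 2553; expectations adjust and SRAS shifts right until Y = 2553.
Long run: on the new AD curve, 2553 = 2719 − 8P gives P = 20.75.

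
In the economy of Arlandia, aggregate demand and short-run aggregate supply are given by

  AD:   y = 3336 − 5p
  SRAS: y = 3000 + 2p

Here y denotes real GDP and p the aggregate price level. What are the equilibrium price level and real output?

Set AD = SRAS: 3336 − 5p = 3000 + 2p, so 336 = 7p and p = 48.
Then y = 3336 − 5·48 = 3096.

p = 48, y = 3096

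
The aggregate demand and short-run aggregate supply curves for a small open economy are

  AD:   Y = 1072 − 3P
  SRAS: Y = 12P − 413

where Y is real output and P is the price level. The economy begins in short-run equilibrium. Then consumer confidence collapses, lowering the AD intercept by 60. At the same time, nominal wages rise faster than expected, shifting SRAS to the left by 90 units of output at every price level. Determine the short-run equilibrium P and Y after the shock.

After both shocks: AD is Y = 1012 − 3P and SRAS is Y = 12P − 503.
Setting them equal: 1515 = 15P, so P = 101.
Y = 1012 − 3·101 = 709.

P = 101, Y = 709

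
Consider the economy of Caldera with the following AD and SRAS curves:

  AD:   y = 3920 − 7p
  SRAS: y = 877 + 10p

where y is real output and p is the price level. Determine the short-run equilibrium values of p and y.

Set AD = SRAS: 3920 − 7p = 877 + 10p, so 3043 = 17p and p = 179.
Then y = 3920 − 7·179 = 2667.

p = 179, y = 2667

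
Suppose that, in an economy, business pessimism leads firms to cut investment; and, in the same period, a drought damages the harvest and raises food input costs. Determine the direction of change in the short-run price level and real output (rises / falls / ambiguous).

The first event is a negative demand shock: AD shifts left, which by itself pushes P down and Y down.
The second is an adverse supply shock: SRAS shifts left, which by itself pushes P up and Y down.
The two shocks push P in opposite directions, so the effect on P is ambiguous. Both shocks push Y down, so Y falls.

Price level: ambiguous; output: falls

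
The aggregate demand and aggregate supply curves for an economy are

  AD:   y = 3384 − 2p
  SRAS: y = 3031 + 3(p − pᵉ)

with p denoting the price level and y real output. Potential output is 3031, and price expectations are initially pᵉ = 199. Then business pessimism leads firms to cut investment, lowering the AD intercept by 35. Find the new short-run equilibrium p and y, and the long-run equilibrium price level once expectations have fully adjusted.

AD shifts left: new AD is y = 3349 − 2p. With pᵉ = 199, SRAS is y = 2434 + 3p.
Short run: 3349 − 2p = 2434 + 3p gives 915 = 5p, so p = 183 and y = 3349 − 2·183 = 2983.
y = 2983 is below potential 3031; expectations adjust and SRAS shifts right until y = 3031.
Long run: on the new AD curve, 3031 = 3349 − 2p gives p = 159.

Short run: p = 183, y = 2983. Long run: p = 159.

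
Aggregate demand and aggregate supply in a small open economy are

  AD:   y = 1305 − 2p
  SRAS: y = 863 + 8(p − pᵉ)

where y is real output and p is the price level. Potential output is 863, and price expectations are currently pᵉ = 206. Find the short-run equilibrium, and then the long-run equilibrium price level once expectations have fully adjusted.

Short run: with pᵉ = 206, SRAS is y = 8p − 785. Setting AD = SRAS gives 2090 = 10p, so p = 209 and y = 1305 − 2·209 = 887.
Output 887 is above potential 863, so over time expected prices rise and SRAS shifts left until y returns to 863.
Long run: y = 863 on the AD curve gives 863 = 1305 − 2p, so p = 221.

Short run: p = 209, y = 887. Long run: p = 221.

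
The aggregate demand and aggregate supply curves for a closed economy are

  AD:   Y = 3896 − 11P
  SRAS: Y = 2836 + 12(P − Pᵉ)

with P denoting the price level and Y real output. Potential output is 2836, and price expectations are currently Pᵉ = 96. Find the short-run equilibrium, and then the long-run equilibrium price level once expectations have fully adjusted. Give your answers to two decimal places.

Short run: P = 96.17, Y = 2838.09. Long run: P = 96.36.

Short run: with Pᵉ = 96, SRAS is Y = 1684 + 12P. Setting AD = SRAS gives 2212 = 23P, so P = 96.17 and Y = 3896 − 11P = 2838.09.
Output 2838.09 is above potential 2836, so over time expected prices rise and SRAS shifts left until Y returns to 2836.
Long run: Y = 2836 on the AD curve gives 2836 = 3896 − 11P, so P = 96.36.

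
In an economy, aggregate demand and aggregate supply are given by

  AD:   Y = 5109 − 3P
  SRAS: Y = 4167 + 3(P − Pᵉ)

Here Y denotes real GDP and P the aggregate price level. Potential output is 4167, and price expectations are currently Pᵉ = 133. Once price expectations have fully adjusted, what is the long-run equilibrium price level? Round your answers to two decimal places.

Long-run P = 314.00

Short run: with Pᵉ = 133, SRAS is Y = 3768 + 3P. Setting AD = SRAS gives 1341 = 6P, so P = 223.50 and Y = 5109 − 3P = 4438.50.
Output 4438.50 is above potential 4167, so over time expected prices rise and SRAS shifts left until Y returns to 4167.
Long run: Y = 4167 on the AD curve gives 4167 = 5109 − 3P, so P = 314.00.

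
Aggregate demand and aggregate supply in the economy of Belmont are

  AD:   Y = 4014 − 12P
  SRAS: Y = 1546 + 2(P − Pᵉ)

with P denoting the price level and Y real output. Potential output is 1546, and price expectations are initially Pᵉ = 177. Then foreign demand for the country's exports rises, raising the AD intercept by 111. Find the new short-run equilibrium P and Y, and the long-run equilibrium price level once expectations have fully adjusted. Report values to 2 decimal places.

AD shifts right: new AD is Y = 4125 − 12P. With Pᵉ = 177, SRAS is Y = 1192 + 2P.
Short run: 4125 − 12P = 1192 + 2P gives 2933 = 14P, so P = 209.50 and Y = 4125 − 12P = 1611.00.
Y = 1611.00 is above potential 1546; expectations adjust and SRAS shifts left until Y = 1546.
Long run: on the new AD curve, 1546 = 4125 − 12P gives P = 214.92.

Short run: P = 209.50, Y = 1611.00. Long run: P = 214.92.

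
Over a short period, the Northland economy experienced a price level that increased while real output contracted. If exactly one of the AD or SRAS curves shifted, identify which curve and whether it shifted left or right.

SRAS shifted left

P rose and Y fell. An AD shift moves P and Y in the same direction; an SRAS shift moves them in opposite directions.
Here P and Y moved in opposite directions, so the SRAS curve shifted.
Since Y fell, SRAS shifted left.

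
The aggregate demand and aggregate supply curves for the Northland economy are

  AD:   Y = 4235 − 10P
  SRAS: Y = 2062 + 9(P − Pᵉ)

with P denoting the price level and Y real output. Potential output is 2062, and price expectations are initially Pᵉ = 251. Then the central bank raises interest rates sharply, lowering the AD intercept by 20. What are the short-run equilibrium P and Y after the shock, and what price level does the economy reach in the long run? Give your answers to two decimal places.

Short run: P = 232.21, Y = 1892.89. Long run: P = 215.30.

AD shifts left: new AD is Y = 4215 − 10P. With Pᵉ = 251, SRAS is Y = 9P − 197.
Short run: 4215 − 10P = 9P − 197 gives 4412 = 19P, so P = 232.21 and Y = 4215 − 10P = 1892.89.
Y = 1892.89 is below potential 2062; expectations adjust and SRAS shifts right until Y = 2062.
Long run: on the new AD curve, 2062 = 4215 − 10P gives P = 215.30.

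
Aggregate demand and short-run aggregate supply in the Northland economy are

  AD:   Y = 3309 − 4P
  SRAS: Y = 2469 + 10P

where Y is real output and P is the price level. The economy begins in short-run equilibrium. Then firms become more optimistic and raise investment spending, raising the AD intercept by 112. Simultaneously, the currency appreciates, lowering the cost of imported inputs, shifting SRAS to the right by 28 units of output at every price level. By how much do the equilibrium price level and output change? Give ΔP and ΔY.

ΔP = +6, ΔY = +88

After both shocks: AD is Y = 3421 − 4P and SRAS is Y = 2497 + 10P.
Setting them equal: 924 = 14P, so P = 66.
Y = 3421 − 4·66 = 3157.
Initially P = 60, Y = 3069, so ΔP = +6 and ΔY = +88.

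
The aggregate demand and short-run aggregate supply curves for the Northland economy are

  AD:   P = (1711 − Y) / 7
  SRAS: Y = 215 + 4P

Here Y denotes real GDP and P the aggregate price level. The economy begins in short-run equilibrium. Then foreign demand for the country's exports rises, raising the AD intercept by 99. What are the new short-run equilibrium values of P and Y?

This is a positive demand shock: AD shifts right.
New AD: Y = 1810 − 7P.
Set AD = SRAS: 1810 − 7P = 215 + 4P, so 1595 = 11P and P = 145.
Y = 1810 − 7·145 = 795.

P = 145, Y = 795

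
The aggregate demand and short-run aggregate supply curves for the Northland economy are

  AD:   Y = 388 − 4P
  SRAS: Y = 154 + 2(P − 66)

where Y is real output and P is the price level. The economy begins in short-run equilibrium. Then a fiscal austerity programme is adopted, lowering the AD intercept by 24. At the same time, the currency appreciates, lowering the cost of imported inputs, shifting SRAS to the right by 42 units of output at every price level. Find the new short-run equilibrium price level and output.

After both shocks: AD is Y = 364 − 4P and SRAS is Y = 64 + 2P.
Setting them equal: 300 = 6P, so P = 50.
Y = 364 − 4·50 = 164.

P = 50, Y = 164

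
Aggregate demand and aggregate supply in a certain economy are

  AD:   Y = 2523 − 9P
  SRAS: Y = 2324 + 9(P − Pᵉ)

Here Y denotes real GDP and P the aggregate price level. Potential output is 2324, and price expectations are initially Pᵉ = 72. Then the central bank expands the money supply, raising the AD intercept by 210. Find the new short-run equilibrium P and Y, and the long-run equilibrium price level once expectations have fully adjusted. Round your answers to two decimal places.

Short run: P = 58.72, Y = 2204.50. Long run: P = 45.44.

AD shifts right: new AD is Y = 2733 − 9P. With Pᵉ = 72, SRAS is Y = 1676 + 9P.
Short run: 2733 − 9P = 1676 + 9P gives 1057 = 18P, so P = 58.72 and Y = 2733 − 9P = 2204.50.
Y = 2204.50 is below potential 2324; expectations adjust and SRAS shifts right until Y = 2324.
Long run: on the new AD curve, 2324 = 2733 − 9P gives P = 45.44.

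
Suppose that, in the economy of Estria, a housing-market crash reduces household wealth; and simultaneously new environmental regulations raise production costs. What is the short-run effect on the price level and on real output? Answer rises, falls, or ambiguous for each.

The first event is a negative demand shock: AD shifts left, which by itself pushes P down and Y down.
The second is an adverse supply shock: SRAS shifts left, which by itself pushes P up and Y down.
The two shocks push P in opposite directions, so the effect on P is ambiguous. Both shocks push Y down, so Y falls.

Price level: ambiguous; output: falls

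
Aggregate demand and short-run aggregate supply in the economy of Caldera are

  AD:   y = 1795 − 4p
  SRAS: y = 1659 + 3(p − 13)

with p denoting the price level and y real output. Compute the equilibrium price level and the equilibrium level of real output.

Write SRAS as y = 1659 + 3p − 39 = 1620 + 3p.
Set AD = SRAS: 1795 − 4p = 1620 + 3p, so 175 = 7p and p = 25.
Then y = 1795 − 4·25 = 1695.

p = 25, y = 1695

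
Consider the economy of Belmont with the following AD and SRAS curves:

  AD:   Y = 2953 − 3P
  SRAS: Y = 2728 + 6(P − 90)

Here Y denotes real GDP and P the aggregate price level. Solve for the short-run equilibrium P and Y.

Write SRAS as Y = 2728 + 6P − 540 = 2188 + 6P.
Set AD = SRAS: 2953 − 3P = 2188 + 6P, so 765 = 9P and P = 85.
Then Y = 2953 − 3·85 = 2698.

P = 85, Y = 2698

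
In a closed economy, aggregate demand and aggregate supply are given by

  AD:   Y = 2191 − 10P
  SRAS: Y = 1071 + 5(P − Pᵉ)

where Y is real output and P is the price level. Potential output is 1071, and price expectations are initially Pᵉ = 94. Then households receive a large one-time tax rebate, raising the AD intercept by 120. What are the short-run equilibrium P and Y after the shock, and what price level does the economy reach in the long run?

AD shifts right: new AD is Y = 2311 − 10P. With Pᵉ = 94, SRAS is Y = 601 + 5P.
Short run: 2311 − 10P = 601 + 5P gives 1710 = 15P, so P = 114 and Y = 2311 − 10·114 = 1171.
Y = 1171 is above potential 1071; expectations adjust and SRAS shifts left until Y = 1071.
Long run: on the new AD curve, 1071 = 2311 − 10P gives P = 124.

Short run: P = 114, Y = 1171. Long run: P = 124.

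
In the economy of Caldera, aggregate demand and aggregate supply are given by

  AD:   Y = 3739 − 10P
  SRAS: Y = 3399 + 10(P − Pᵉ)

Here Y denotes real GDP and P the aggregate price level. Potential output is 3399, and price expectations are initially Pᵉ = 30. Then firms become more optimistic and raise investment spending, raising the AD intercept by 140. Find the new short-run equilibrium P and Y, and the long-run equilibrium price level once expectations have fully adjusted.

Short run: P = 39, Y = 3489. Long run: P = 48.

AD shifts right: new AD is Y = 3879 − 10P. With Pᵉ = 30, SRAS is Y = 3099 + 10P.
Short run: 3879 − 10P = 3099 + 10P gives 780 = 20P, so P = 39 and Y = 3879 − 10·39 = 3489.
Y = 3489 is above potential 3399; expectations adjust and SRAS shifts left until Y = 3399.
Long run: on the new AD curve, 3399 = 3879 − 10P gives P = 48.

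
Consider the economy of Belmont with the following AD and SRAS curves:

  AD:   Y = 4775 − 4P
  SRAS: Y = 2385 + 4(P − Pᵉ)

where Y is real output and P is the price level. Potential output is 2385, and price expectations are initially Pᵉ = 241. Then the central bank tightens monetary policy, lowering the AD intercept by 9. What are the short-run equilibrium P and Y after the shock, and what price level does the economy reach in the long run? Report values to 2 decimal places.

Short run: P = 418.13, Y = 3093.50. Long run: P = 595.25.

AD shifts left: new AD is Y = 4766 − 4P. With Pᵉ = 241, SRAS is Y = 1421 + 4P.
Short run: 4766 − 4P = 1421 + 4P gives 3345 = 8P, so P = 418.13 and Y = 4766 − 4P = 3093.50.
Y = 3093.50 is above potential 2385; expectations adjust and SRAS shifts left until Y = 2385.
Long run: on the new AD curve, 2385 = 4766 − 4P gives P = 595.25.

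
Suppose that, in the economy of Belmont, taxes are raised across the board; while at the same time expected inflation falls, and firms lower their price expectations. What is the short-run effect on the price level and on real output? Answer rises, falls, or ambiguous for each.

Price level: falls; output: ambiguous

The first event is a negative demand shock: AD shifts left, which by itself pushes P down and Y down.
The second is a favourable supply shock: SRAS shifts right, which by itself pushes P down and Y up.
Both shocks push P down, so P falls. The two shocks push Y in opposite directions, so the effect on Y is ambiguous.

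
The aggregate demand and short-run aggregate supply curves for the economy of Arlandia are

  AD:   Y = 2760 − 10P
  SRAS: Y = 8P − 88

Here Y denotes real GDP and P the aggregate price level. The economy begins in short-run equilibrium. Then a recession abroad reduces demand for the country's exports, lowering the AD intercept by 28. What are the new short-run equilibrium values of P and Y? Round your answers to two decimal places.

This is a negative demand shock: AD shifts left.
New AD: Y = 2732 − 10P.
Set AD = SRAS: 2732 − 10P = 8P − 88, so 2820 = 18P and P = 156.67.
Substituting into AD, Y = 1165.33.

P = 156.67, Y = 1165.33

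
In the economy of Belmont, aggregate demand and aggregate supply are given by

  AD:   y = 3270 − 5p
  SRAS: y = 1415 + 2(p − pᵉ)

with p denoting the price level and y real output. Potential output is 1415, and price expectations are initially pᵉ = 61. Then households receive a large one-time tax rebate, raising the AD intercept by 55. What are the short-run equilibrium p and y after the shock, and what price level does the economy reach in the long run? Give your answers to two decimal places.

AD shifts right: new AD is y = 3325 − 5p. With pᵉ = 61, SRAS is y = 1293 + 2p.
Short run: 3325 − 5p = 1293 + 2p gives 2032 = 7p, so p = 290.29 and y = 3325 − 5p = 1873.57.
y = 1873.57 is above potential 1415; expectations adjust and SRAS shifts left until y = 1415.
Long run: on the new AD curve, 1415 = 3325 − 5p gives p = 382.00.

Short run: p = 290.29, y = 1873.57. Long run: p = 382.00.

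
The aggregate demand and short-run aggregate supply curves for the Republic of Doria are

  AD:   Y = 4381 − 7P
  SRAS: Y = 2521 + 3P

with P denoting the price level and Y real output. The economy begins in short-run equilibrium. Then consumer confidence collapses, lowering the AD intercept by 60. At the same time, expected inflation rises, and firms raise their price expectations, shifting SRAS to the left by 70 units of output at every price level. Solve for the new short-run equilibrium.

After both shocks: AD is Y = 4321 − 7P and SRAS is Y = 2451 + 3P.
Setting them equal: 1870 = 10P, so P = 187.
Y = 4321 − 7·187 = 3012.

P = 187, Y = 3012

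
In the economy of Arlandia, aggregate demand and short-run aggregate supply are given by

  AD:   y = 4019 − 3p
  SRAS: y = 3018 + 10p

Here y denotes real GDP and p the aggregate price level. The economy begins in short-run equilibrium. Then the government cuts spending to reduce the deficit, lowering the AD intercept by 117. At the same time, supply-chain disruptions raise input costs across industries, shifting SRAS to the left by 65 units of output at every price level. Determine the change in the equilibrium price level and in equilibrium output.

After both shocks: AD is y = 3902 − 3p and SRAS is y = 2953 + 10p.
Setting them equal: 949 = 13p, so p = 73.
y = 3902 − 3·73 = 3683.
Initially p = 77, y = 3788, so Δp = -4 and Δy = -105.

Δp = -4, Δy = -105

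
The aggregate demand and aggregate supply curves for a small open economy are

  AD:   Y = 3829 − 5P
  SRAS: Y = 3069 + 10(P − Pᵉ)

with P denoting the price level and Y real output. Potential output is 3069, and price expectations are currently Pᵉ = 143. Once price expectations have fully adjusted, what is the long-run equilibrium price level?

Short run: with Pᵉ = 143, SRAS is Y = 1639 + 10P. Setting AD = SRAS gives 2190 = 15P, so P = 146 and Y = 3829 − 5·146 = 3099.
Output 3099 is above potential 3069, so over time expected prices rise and SRAS shifts left until Y returns to 3069.
Long run: Y = 3069 on the AD curve gives 3069 = 3829 − 5P, so P = 152.

Long-run P = 152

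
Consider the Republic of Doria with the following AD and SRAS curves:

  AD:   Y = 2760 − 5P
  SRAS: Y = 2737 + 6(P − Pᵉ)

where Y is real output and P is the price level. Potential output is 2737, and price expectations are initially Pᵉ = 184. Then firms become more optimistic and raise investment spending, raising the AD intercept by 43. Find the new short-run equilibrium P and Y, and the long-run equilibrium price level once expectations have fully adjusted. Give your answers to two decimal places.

AD shifts right: new AD is Y = 2803 − 5P. With Pᵉ = 184, SRAS is Y = 1633 + 6P.
Short run: 2803 − 5P = 1633 + 6P gives 1170 = 11P, so P = 106.36 and Y = 2803 − 5P = 2271.18.
Y = 2271.18 is below potential 2737; expectations adjust and SRAS shifts right until Y = 2737.
Long run: on the new AD curve, 2737 = 2803 − 5P gives P = 13.20.

Short run: P = 106.36, Y = 2271.18. Long run: P = 13.20.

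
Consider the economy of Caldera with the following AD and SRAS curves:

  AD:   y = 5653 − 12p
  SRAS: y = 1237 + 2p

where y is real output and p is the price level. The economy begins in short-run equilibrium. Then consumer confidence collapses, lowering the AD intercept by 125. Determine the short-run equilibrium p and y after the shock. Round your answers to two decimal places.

p = 306.50, y = 1850.00

This is a negative demand shock: AD shifts left.
New AD: y = 5528 − 12p.
Set AD = SRAS: 5528 − 12p = 1237 + 2p, so 4291 = 14p and p = 306.50.
Substituting into AD, y = 1850.00.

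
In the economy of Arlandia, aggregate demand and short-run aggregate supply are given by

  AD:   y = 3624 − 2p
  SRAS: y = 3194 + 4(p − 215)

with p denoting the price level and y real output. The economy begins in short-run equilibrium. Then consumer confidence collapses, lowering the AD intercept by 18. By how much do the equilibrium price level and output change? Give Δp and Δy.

Δp = -3, Δy = -12

This is a negative demand shock: AD shifts left.
New AD: y = 3606 − 2p.
SRAS can be written y = 2334 + 4p.
Set AD = SRAS: 3606 − 2p = 2334 + 4p, so 1272 = 6p and p = 212.
y = 3606 − 2·212 = 3182.
Initially p = 215, y = 3194, so Δp = -3 and Δy = -12.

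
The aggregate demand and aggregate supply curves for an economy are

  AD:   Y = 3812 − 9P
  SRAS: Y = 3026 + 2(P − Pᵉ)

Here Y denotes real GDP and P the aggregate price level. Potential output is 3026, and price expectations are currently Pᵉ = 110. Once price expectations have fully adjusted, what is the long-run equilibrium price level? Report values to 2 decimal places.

Short run: with Pᵉ = 110, SRAS is Y = 2806 + 2P. Setting AD = SRAS gives 1006 = 11P, so P = 91.45 and Y = 3812 − 9P = 2988.91.
Output 2988.91 is below potential 3026, so over time expected prices fall and SRAS shifts right until Y returns to 3026.
Long run: Y = 3026 on the AD curve gives 3026 = 3812 − 9P, so P = 87.33.

Long-run P = 87.33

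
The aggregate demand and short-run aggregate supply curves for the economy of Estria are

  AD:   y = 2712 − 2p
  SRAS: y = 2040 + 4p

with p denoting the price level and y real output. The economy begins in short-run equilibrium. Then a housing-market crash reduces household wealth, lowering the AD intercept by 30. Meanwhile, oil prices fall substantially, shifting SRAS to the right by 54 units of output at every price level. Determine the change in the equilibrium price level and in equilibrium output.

Δp = -14, Δy = -2

After both shocks: AD is y = 2682 − 2p and SRAS is y = 2094 + 4p.
Setting them equal: 588 = 6p, so p = 98.
y = 2682 − 2·98 = 2486.
Initially p = 112, y = 2488, so Δp = -14 and Δy = -2.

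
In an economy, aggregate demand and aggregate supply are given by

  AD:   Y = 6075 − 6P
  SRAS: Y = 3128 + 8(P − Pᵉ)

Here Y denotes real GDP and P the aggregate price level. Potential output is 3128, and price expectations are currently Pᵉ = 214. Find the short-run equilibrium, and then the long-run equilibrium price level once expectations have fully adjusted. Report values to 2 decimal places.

Short run: with Pᵉ = 214, SRAS is Y = 1416 + 8P. Setting AD = SRAS gives 4659 = 14P, so P = 332.79 and Y = 6075 − 6P = 4078.29.
Output 4078.29 is above potential 3128, so over time expected prices rise and SRAS shifts left until Y returns to 3128.
Long run: Y = 3128 on the AD curve gives 3128 = 6075 − 6P, so P = 491.17.

Short run: P = 332.79, Y = 4078.29. Long run: P = 491.17.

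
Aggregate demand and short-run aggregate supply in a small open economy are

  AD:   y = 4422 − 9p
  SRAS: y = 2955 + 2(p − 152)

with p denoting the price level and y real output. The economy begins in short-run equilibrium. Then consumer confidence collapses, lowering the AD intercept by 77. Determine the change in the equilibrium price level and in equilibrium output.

Δp = -7, Δy = -14

This is a negative demand shock: AD shifts left.
New AD: y = 4345 − 9p.
SRAS can be written y = 2651 + 2p.
Set AD = SRAS: 4345 − 9p = 2651 + 2p, so 1694 = 11p and p = 154.
y = 4345 − 9·154 = 2959.
Initially p = 161, y = 2973, so Δp = -7 and Δy = -14.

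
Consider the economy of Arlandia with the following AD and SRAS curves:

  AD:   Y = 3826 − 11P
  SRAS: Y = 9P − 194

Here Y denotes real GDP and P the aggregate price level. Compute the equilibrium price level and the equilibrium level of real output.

Set AD = SRAS: 3826 − 11P = 9P − 194, so 4020 = 20P and P = 201.
Then Y = 3826 − 11·201 = 1615.

P = 201, Y = 1615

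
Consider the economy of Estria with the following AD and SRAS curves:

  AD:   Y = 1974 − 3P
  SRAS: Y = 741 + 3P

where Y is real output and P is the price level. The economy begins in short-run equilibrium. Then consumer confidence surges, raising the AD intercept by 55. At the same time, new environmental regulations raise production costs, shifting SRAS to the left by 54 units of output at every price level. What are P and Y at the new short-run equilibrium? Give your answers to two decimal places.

P = 223.67, Y = 1358.00

After both shocks: AD is Y = 2029 − 3P and SRAS is Y = 687 + 3P.
Setting them equal: 1342 = 6P, so P = 223.67.
Substituting into AD, Y = 1358.00.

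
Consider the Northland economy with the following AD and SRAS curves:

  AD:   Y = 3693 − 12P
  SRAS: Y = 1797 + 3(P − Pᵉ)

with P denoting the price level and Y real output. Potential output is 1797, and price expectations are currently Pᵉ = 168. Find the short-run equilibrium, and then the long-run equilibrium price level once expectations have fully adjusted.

Short run: P = 160, Y = 1773. Long run: P = 158.

Short run: with Pᵉ = 168, SRAS is Y = 1293 + 3P. Setting AD = SRAS gives 2400 = 15P, so P = 160 and Y = 3693 − 12·160 = 1773.
Output 1773 is below potential 1797, so over time expected prices fall and SRAS shifts right until Y returns to 1797.
Long run: Y = 1797 on the AD curve gives 1797 = 3693 − 12P, so P = 158.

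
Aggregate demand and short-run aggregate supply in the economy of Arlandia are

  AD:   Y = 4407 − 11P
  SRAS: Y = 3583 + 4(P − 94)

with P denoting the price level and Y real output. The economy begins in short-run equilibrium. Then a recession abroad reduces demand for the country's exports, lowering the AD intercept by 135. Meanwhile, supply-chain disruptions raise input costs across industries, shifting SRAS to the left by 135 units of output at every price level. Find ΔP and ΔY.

ΔP = +0, ΔY = -135

After both shocks: AD is Y = 4272 − 11P and SRAS is Y = 3072 + 4P.
Setting them equal: 1200 = 15P, so P = 80.
Y = 4272 − 11·80 = 3392.
Initially P = 80, Y = 3527, so ΔP = +0 and ΔY = -135.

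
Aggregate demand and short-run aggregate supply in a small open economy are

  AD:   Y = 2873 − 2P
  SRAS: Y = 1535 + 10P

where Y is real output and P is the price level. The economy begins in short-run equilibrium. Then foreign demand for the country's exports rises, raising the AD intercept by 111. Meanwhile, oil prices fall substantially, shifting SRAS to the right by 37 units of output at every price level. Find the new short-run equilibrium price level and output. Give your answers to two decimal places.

P = 117.67, Y = 2748.67

After both shocks: AD is Y = 2984 − 2P and SRAS is Y = 1572 + 10P.
Setting them equal: 1412 = 12P, so P = 117.67.
Substituting into AD, Y = 2748.67.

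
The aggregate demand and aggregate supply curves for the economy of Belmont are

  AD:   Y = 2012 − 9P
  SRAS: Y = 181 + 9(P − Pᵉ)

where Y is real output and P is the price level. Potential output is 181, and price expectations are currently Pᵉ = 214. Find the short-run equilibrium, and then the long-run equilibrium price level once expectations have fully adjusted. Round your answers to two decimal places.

Short run: P = 208.72, Y = 133.50. Long run: P = 203.44.

Short run: with Pᵉ = 214, SRAS is Y = 9P − 1745. Setting AD = SRAS gives 3757 = 18P, so P = 208.72 and Y = 2012 − 9P = 133.50.
Output 133.50 is below potential 181, so over time expected prices fall and SRAS shifts right until Y returns to 181.
Long run: Y = 181 on the AD curve gives 181 = 2012 − 9P, so P = 203.44.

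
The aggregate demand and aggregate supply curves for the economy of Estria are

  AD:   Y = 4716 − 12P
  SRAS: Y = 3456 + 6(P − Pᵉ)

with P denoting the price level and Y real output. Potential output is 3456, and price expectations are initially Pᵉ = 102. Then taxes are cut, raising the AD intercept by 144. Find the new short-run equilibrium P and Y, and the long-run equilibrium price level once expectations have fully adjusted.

AD shifts right: new AD is Y = 4860 − 12P. With Pᵉ = 102, SRAS is Y = 2844 + 6P.
Short run: 4860 − 12P = 2844 + 6P gives 2016 = 18P, so P = 112 and Y = 4860 − 12·112 = 3516.
Y = 3516 is above potential 3456; expectations adjust and SRAS shifts left until Y = 3456.
Long run: on the new AD curve, 3456 = 4860 − 12P gives P = 117.

Short run: P = 112, Y = 3516. Long run: P = 117.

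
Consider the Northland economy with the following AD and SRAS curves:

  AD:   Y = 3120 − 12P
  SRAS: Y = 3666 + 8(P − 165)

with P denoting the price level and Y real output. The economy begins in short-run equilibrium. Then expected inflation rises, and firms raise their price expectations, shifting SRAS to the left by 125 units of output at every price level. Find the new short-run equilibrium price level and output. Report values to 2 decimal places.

This is a negative supply shock: SRAS shifts left.
New SRAS: Y = 2221 + 8P.
Set AD = SRAS: 3120 − 12P = 2221 + 8P, so 899 = 20P and P = 44.95.
Substituting into AD, Y = 2580.60.

P = 44.95, Y = 2580.60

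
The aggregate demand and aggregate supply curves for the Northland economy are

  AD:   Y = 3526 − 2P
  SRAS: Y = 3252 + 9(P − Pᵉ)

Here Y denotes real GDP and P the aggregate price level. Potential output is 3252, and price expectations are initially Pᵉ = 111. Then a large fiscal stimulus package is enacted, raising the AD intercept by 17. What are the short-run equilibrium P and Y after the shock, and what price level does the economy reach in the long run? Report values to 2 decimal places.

Short run: P = 117.27, Y = 3308.45. Long run: P = 145.50.

AD shifts right: new AD is Y = 3543 − 2P. With Pᵉ = 111, SRAS is Y = 2253 + 9P.
Short run: 3543 − 2P = 2253 + 9P gives 1290 = 11P, so P = 117.27 and Y = 3543 − 2P = 3308.45.
Y = 3308.45 is above potential 3252; expectations adjust and SRAS shifts left until Y = 3252.
Long run: on the new AD curve, 3252 = 3543 − 2P gives P = 145.50.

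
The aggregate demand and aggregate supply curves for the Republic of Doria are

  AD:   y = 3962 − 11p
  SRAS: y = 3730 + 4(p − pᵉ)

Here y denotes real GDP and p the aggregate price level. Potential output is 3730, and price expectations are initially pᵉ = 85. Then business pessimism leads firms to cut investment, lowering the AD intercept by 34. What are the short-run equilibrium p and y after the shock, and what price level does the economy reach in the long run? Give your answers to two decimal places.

AD shifts left: new AD is y = 3928 − 11p. With pᵉ = 85, SRAS is y = 3390 + 4p.
Short run: 3928 − 11p = 3390 + 4p gives 538 = 15p, so p = 35.87 and y = 3928 − 11p = 3533.47.
y = 3533.47 is below potential 3730; expectations adjust and SRAS shifts right until y = 3730.
Long run: on the new AD curve, 3730 = 3928 − 11p gives p = 18.00.

Short run: p = 35.87, y = 3533.47. Long run: p = 18.00.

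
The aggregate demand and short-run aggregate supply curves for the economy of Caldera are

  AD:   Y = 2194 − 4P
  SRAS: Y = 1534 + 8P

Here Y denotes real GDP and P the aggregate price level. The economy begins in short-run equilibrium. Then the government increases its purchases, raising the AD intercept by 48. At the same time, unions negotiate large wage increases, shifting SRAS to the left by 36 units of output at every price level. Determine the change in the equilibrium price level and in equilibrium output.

ΔP = +7, ΔY = +20

After both shocks: AD is Y = 2242 − 4P and SRAS is Y = 1498 + 8P.
Setting them equal: 744 = 12P, so P = 62.
Y = 2242 − 4·62 = 1994.
Initially P = 55, Y = 1974, so ΔP = +7 and ΔY = +20.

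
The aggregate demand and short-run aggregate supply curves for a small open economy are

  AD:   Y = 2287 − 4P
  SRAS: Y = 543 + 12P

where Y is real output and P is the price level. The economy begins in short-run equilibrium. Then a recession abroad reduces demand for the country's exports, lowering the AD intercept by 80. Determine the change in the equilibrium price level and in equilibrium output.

ΔP = -5, ΔY = -60

This is a negative demand shock: AD shifts left.
New AD: Y = 2207 − 4P.
Set AD = SRAS: 2207 − 4P = 543 + 12P, so 1664 = 16P and P = 104.
Y = 2207 − 4·104 = 1791.
Initially P = 109, Y = 1851, so ΔP = -5 and ΔY = -60.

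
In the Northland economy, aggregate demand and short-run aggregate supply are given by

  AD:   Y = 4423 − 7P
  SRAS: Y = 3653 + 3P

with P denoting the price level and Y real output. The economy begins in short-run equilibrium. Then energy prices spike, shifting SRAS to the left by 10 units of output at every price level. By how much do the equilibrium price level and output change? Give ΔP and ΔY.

ΔP = +1, ΔY = -7

This is a negative supply shock: SRAS shifts left.
New SRAS: Y = 3643 + 3P.
Set AD = SRAS: 4423 − 7P = 3643 + 3P, so 780 = 10P and P = 78.
Y = 4423 − 7·78 = 3877.
Initially P = 77, Y = 3884, so ΔP = +1 and ΔY = -7.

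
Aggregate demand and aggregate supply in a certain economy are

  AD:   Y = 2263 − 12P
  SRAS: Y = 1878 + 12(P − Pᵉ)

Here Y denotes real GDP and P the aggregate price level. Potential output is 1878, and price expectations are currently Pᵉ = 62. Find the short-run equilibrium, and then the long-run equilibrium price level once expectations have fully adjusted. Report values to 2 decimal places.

Short run: with Pᵉ = 62, SRAS is Y = 1134 + 12P. Setting AD = SRAS gives 1129 = 24P, so P = 47.04 and Y = 2263 − 12P = 1698.50.
Output 1698.50 is below potential 1878, so over time expected prices fall and SRAS shifts right until Y returns to 1878.
Long run: Y = 1878 on the AD curve gives 1878 = 2263 − 12P, so P = 32.08.

Short run: P = 47.04, Y = 1698.50. Long run: P = 32.08.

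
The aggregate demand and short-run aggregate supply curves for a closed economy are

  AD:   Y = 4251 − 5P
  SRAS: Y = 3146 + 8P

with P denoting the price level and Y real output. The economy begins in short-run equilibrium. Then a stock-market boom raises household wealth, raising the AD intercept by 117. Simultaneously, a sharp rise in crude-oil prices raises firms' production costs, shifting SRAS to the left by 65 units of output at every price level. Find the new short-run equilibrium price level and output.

P = 99, Y = 3873

After both shocks: AD is Y = 4368 − 5P and SRAS is Y = 3081 + 8P.
Setting them equal: 1287 = 13P, so P = 99.
Y = 4368 − 5·99 = 3873.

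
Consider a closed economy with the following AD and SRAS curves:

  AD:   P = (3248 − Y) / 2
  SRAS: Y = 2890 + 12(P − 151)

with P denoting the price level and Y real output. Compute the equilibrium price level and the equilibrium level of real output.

Write SRAS as Y = 2890 + 12P − 1812 = 1078 + 12P.
Rearrange AD to Y = 3248 − 2P.
Set AD = SRAS: 3248 − 2P = 1078 + 12P, so 2170 = 14P and P = 155.
Then Y = 3248 − 2·155 = 2938.

P = 155, Y = 2938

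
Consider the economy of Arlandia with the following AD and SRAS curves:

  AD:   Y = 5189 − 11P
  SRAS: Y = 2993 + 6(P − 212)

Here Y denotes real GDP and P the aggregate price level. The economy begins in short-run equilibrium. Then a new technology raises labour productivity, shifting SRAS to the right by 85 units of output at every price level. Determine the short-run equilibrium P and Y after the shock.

P = 199, Y = 3000

This is a positive supply shock: SRAS shifts right.
New SRAS: Y = 1806 + 6P.
Set AD = SRAS: 5189 − 11P = 1806 + 6P, so 3383 = 17P and P = 199.
Y = 5189 − 11·199 = 3000.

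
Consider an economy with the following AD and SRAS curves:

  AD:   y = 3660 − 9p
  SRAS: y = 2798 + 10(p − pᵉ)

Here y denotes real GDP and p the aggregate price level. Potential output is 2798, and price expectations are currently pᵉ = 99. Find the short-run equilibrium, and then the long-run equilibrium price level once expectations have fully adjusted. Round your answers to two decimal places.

Short run: p = 97.47, y = 2782.74. Long run: p = 95.78.

Short run: with pᵉ = 99, SRAS is y = 1808 + 10p. Setting AD = SRAS gives 1852 = 19p, so p = 97.47 and y = 3660 − 9p = 2782.74.
Output 2782.74 is below potential 2798, so over time expected prices fall and SRAS shifts right until y returns to 2798.
Long run: y = 2798 on the AD curve gives 2798 = 3660 − 9p, so p = 95.78.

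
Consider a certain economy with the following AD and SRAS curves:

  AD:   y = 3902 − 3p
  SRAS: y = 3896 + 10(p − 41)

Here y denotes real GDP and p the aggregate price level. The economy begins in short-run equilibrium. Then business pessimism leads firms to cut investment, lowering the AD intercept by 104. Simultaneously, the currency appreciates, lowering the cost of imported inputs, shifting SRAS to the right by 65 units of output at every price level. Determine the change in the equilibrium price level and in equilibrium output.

Δp = -13, Δy = -65

After both shocks: AD is y = 3798 − 3p and SRAS is y = 3551 + 10p.
Setting them equal: 247 = 13p, so p = 19.
y = 3798 − 3·19 = 3741.
Initially p = 32, y = 3806, so Δp = -13 and Δy = -65.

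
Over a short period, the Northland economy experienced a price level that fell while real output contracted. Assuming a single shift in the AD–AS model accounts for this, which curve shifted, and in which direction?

P fell and Y fell. An AD shift moves P and Y in the same direction; an SRAS shift moves them in opposite directions.
Here P and Y moved in the same direction, so the AD curve shifted.
Since Y fell, AD shifted left.

AD shifted left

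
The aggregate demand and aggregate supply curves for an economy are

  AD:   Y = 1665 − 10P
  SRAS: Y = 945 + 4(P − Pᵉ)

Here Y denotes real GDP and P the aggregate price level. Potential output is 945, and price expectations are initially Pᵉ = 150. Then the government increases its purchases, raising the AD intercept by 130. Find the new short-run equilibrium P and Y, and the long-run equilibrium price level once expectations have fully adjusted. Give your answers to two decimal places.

AD shifts right: new AD is Y = 1795 − 10P. With Pᵉ = 150, SRAS is Y = 345 + 4P.
Short run: 1795 − 10P = 345 + 4P gives 1450 = 14P, so P = 103.57 and Y = 1795 − 10P = 759.29.
Y = 759.29 is below potential 945; expectations adjust and SRAS shifts right until Y = 945.
Long run: on the new AD curve, 945 = 1795 − 10P gives P = 85.00.

Short run: P = 103.57, Y = 759.29. Long run: P = 85.00.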